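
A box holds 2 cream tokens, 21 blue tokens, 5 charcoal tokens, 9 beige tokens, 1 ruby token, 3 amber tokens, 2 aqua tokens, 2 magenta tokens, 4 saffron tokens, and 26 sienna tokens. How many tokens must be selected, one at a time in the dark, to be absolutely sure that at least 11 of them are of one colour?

49

An adversary could hand out at most 10 tokens per colour (8 colours run out sooner): 2 + 10 + 5 + 9 + 1 + 3 + 2 + 2 + 4 + 10 = 48 tokens and still no colour has 11.
By the pigeonhole principle, one more token lands in a colour already at 10, so 49 draws are enough and 48 are not.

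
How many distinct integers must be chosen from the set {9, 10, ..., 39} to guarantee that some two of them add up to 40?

21

A set avoiding the sum 40 can contain at most one of each pair {x, 40−x}, plus the 9 elements whose complement lies outside the range or equal to its own complement.
The integers 20, …, 39 (20 of them) are such a set: any two sum to at least 20+21 = 41 > 40.
By pigeonhole, any 21st integer completes one of the 11 pairs, so 21 choices force a sum of 40.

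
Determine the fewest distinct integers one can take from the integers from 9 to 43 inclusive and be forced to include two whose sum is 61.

Group the elements by complementary pair {x, 61−x}: {18,43}, {19,42}, {20,41}, …, giving 13 two-element pairs and 9 integers whose partner 61−x falls outside [9,43].
Pigeonhole: treating each of those 22 groups as a pigeonhole, one can pick one integer per group — 22 integers — with no two summing to 61.
The 23rd integer lands in an occupied pair, forcing a sum of 61.

23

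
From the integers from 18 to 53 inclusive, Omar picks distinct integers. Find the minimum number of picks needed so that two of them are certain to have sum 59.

25

Two chosen integers sum to 59 exactly when both halves of some pair {x, 59−x} with 18 ≤ x ≤ 59−x ≤ 41 are chosen — 12 such pairs.
The remaining 12 elements (those with no distinct partner in range) can never complete a 59-sum, so the worst case takes all of them and one from each pair: 12 + 12 = 24.
The 25th integer has to be the second member of some pair, so 24 + 1 = 25.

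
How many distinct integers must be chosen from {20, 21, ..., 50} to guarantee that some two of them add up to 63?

Two chosen integers sum to 63 exactly when both halves of some pair {x, 63−x} with 20 ≤ x ≤ 63−x ≤ 43 are chosen — 12 such pairs.
The remaining 7 elements (those with no distinct partner in range) can never complete a 63-sum, so the worst case takes all of them and one from each pair: 7 + 12 = 19.
The 20th integer has to be the second member of some pair, so 19 + 1 = 20.

20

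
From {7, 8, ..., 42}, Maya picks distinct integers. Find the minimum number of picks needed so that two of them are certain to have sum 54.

A set avoiding the sum 54 can contain at most one of each pair {x, 54−x}, plus the 6 elements whose complement lies outside the range or equal to its own complement.
The integers 7, …, 27 (21 of them) are such a set: any two sum to at least 7+8 = 15 and at most 26+27 = 53 < 54.
By pigeonhole, any 22nd integer completes one of the 15 pairs, so 22 choices force a sum of 54.

22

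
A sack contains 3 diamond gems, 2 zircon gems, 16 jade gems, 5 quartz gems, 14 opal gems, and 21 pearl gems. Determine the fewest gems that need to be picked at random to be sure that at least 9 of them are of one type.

By the pigeonhole principle, put each drawn gem into a box by type. The largest draw with every box below 9 takes min(count, 8) from each type; types with fewer than 8 contribute all they have.
Σ min(cᵢ, 8) = 3 + 2 + 8 + 5 + 8 + 8 = 34.
Draw number 34 + 1 = 35 must push one box to 9.

35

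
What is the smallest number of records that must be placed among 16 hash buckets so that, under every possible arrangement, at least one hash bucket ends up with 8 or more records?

113

With 112 records one could put exactly 7 in each of the 16 hash buckets, and no hash bucket would reach 8.
One more record must land in a hash bucket that already has 7, giving it 8.
So 16 × 7 + 1 = 113 records are required.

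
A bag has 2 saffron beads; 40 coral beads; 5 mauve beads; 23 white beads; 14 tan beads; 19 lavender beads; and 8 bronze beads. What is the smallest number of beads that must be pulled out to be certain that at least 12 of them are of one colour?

60

Put each drawn bead into a box by colour. The largest draw with every box below 12 takes min(count, 11) from each colour; colours with fewer than 11 contribute all they have.
Σ min(cᵢ, 11) = 2 + 11 + 5 + 11 + 11 + 11 + 8 = 59.
Draw number 59 + 1 = 60 must push one box to 12.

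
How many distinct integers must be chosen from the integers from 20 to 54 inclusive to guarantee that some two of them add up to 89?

26

A set avoiding the sum 89 can contain at most one of each pair {x, 89−x}, plus the 15 elements whose complement lies outside the range.
The integers 20, …, 44 (25 of them) are such a set: any two sum to at least 20+21 = 41 and at most 43+44 = 87 < 89.
Any 26th integer completes one of the 10 pairs, so 26 choices force a sum of 89.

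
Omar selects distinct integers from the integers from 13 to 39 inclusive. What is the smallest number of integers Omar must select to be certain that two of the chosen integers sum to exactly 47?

17

Group the elements by complementary pair {x, 47−x}: {13,34}, {14,33}, {15,32}, …, giving 11 two-element pairs and 5 integers whose partner 47−x falls outside [13,39].
Treating each of those 16 groups as a pigeonhole, one can pick one integer per group — 16 integers — with no two summing to 47.
The 17th integer lands in an occupied pair, forcing a sum of 47.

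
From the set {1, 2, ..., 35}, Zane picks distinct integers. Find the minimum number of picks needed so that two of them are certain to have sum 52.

Group the elements by complementary pair {x, 52−x}: {17,35}, {18,34}, {19,33}, …, giving 9 two-element pairs, the single value 26 (it cannot pair with itself since the integers are distinct), and 16 integers whose partner 52−x falls outside [1,35].
Treating each of those 26 groups as a pigeonhole, one can pick one integer per group — 26 integers — with no two summing to 52.
The 27th integer lands in an occupied pair, forcing a sum of 52.

27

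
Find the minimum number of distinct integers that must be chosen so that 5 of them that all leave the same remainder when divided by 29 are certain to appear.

117

The 29 residue classes mod 29 are the pigeonholes.
With 116 integers one could put 4 in each residue class and have no class reach 5.
The 117th integer pushes some class to 5, so 29·4 + 1 = 117.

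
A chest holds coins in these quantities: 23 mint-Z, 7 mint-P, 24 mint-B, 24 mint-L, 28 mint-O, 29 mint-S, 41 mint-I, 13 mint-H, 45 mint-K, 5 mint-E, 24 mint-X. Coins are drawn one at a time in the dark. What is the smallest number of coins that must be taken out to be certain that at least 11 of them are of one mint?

103

Put each drawn coin into a box by mint. The largest draw with every box below 11 takes min(count, 10) from each mint; mints with fewer than 10 contribute all they have.
Σ min(cᵢ, 10) = 10 + 7 + 10 + 10 + 10 + 10 + 10 + 10 + 10 + 5 + 10 = 102.
Draw number 102 + 1 = 103 must push one box to 11.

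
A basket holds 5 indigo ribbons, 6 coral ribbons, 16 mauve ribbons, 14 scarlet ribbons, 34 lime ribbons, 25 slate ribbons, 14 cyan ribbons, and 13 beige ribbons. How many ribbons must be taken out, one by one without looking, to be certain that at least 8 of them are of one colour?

54

Pigeonhole: put each drawn ribbon into a box by colour. The largest draw with every box below 8 takes min(count, 7) from each colour; colours with fewer than 7 contribute all they have.
Σ min(cᵢ, 7) = 5 + 6 + 7 + 7 + 7 + 7 + 7 + 7 = 53.
Draw number 53 + 1 = 54 must push one box to 8.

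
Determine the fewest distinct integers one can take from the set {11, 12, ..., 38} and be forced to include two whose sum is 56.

Two chosen integers sum to 56 exactly when both halves of some pair {x, 56−x} with 18 ≤ x ≤ 56−x ≤ 38 are chosen — 10 such pairs.
The remaining 8 elements (those with no distinct partner in range) can never complete a 56-sum, so the worst case takes all of them and one from each pair: 8 + 10 = 18.
By pigeonhole, the 19th integer has to be the second member of some pair, so 18 + 1 = 19.

19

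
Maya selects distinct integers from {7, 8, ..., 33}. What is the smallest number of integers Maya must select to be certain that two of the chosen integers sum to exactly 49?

19

Group the elements by complementary pair {x, 49−x}: {16,33}, {17,32}, {18,31}, …, giving 9 two-element pairs and 9 integers whose partner 49−x falls outside [7,33].
By pigeonhole, treating each of those 18 groups as a pigeonhole, one can pick one integer per group — 18 integers — with no two summing to 49.
The 19th integer lands in an occupied pair, forcing a sum of 49.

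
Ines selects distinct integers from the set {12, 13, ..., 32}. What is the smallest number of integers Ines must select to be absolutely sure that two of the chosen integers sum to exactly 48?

14

Two chosen integers sum to 48 exactly when both halves of some pair {x, 48−x} with 16 ≤ x ≤ 48−x ≤ 32 are chosen — 8 such pairs.
The remaining 5 elements (those with no distinct partner in range) can never complete a 48-sum, so the worst case takes all of them and one from each pair: 5 + 8 = 13.
Pigeonhole: the 14th integer has to be the second member of some pair, so 13 + 1 = 14.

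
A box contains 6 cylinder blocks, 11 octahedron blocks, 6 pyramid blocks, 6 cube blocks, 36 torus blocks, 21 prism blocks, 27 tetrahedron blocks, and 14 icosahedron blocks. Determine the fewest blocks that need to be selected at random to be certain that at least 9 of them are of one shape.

The 8 shapes are the holes; the blocks drawn are the pigeons.
To avoid 9 of any one shape, the worst case takes at most 8 of each shape, or every block of a shape that has fewer than 8.
That gives 6 + 8 + 6 + 6 + 8 + 8 + 8 + 8 = 58 blocks with no shape reaching 9.
The next block forces some shape to 9, so 58 + 1 = 59.

59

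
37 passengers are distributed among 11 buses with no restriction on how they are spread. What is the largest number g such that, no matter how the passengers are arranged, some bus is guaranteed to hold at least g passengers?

4

By the pigeonhole principle, the 11 buses are the holes and the 37 passengers are the pigeons.
If every bus held at most 3 passengers, the total would be at most 11 × 3 = 33, which is less than 37.
So some bus holds at least ⌈37/11⌉ = 4 passengers.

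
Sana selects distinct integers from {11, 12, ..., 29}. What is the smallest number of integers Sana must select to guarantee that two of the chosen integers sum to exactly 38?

12

A set avoiding the sum 38 can contain at most one of each pair {x, 38−x}, plus the 3 elements whose complement lies outside the range or equal to its own complement.
The integers 19, …, 29 (11 of them) are such a set: any two sum to at least 19+20 = 39 > 38.
By pigeonhole, any 12th integer completes one of the 8 pairs, so 12 choices force a sum of 38.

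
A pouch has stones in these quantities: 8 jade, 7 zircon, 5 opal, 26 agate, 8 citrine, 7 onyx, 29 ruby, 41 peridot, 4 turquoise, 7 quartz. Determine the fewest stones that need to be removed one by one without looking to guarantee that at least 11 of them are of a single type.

Put each drawn stone into a box by type. The largest draw with every box below 11 takes min(count, 10) from each type; types with fewer than 10 contribute all they have.
Σ min(cᵢ, 10) = 8 + 7 + 5 + 10 + 8 + 7 + 10 + 10 + 4 + 7 = 76.
Draw number 76 + 1 = 77 must push one box to 11.

77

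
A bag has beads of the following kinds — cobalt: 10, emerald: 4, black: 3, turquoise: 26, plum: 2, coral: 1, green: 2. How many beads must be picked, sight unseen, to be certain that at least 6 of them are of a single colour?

The 7 colours are the holes; the beads drawn are the pigeons.
To avoid 6 of any one colour, the worst case takes at most 5 of each colour, or every bead of a colour that has fewer than 5.
That gives 5 + 4 + 3 + 5 + 2 + 1 + 2 = 22 beads with no colour reaching 6.
The next bead forces some colour to 6, so 22 + 1 = 23.

23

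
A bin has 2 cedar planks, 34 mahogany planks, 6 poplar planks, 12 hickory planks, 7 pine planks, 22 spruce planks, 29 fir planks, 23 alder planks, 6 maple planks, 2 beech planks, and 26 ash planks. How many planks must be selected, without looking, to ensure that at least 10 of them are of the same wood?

An adversary could hand out at most 9 planks per wood (5 woods run out sooner): 2 + 9 + 6 + 9 + 7 + 9 + 9 + 9 + 6 + 2 + 9 = 77 planks and still no wood has 10.
By pigeonhole, one more plank lands in a wood already at 9, so 78 draws are enough and 77 are not.

78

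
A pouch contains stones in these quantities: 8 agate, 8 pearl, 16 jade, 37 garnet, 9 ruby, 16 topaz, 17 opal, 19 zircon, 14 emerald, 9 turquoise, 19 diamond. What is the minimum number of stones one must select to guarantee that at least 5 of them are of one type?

An adversary could hand out at most 4 stones per type: 4 + 4 + 4 + 4 + 4 + 4 + 4 + 4 + 4 + 4 + 4 = 44 stones and still no type has 5.
One more stone lands in a type already at 4, so 45 draws are enough and 44 are not.

45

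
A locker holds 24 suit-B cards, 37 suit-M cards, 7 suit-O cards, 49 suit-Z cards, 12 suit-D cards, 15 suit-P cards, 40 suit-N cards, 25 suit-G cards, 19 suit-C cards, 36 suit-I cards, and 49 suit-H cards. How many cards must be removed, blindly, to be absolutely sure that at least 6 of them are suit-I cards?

283

In the worst case for collecting suit-I cards, every non-suit-I card comes out first.
There are 24 + 37 + 7 + 49 + 12 + 15 + 40 + 25 + 19 + 49 = 277 non-suit-I cards altogether.
After those, each further card must be suit-I, so 277 + 6 = 283 draws guarantee 6 suit-I cards.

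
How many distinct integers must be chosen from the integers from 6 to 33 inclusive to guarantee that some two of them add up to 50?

Group the elements by complementary pair {x, 50−x}: {17,33}, {18,32}, {19,31}, …, giving 8 two-element pairs, the single value 25 (it cannot pair with itself since the integers are distinct), and 11 integers whose partner 50−x falls outside [6,33].
By pigeonhole, treating each of those 20 groups as a pigeonhole, one can pick one integer per group — 20 integers — with no two summing to 50.
The 21st integer lands in an occupied pair, forcing a sum of 50.

21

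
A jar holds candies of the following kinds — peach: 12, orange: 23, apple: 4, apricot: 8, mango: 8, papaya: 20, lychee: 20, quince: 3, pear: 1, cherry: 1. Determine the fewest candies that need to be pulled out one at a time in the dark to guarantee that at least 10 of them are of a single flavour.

Pigeonhole: the 10 flavours are the holes; the candies drawn are the pigeons.
To avoid 10 of any one flavour, the worst case takes at most 9 of each flavour, or every candy of a flavour that has fewer than 9.
That gives 9 + 9 + 4 + 8 + 8 + 9 + 9 + 3 + 1 + 1 = 61 candies with no flavour reaching 10.
The next candy forces some flavour to 10, so 61 + 1 = 62.

62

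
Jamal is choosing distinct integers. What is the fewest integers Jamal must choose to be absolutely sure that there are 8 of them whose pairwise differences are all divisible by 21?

Integers whose pairwise differences are multiples of 21 are exactly those sharing a remainder mod 21. By the pigeonhole principle, the 21 residue classes mod 21 are the pigeonholes.
With 147 integers one could put 7 in each residue class and have no class reach 8.
The 148th integer pushes some class to 8, so 21·7 + 1 = 148.

148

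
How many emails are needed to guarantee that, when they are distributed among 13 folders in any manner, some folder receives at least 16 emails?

196

With 195 emails one could put exactly 15 in each of the 13 folders, and no folder would reach 16.
Pigeonhole: one more email must land in a folder that already has 15, giving it 16.
So 13 × 15 + 1 = 196 emails are required.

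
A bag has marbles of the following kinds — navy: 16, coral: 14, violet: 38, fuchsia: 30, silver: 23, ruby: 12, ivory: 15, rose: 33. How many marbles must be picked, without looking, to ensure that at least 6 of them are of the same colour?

41

By the pigeonhole principle, put each drawn marble into a box by colour. The largest draw with every box below 6 takes min(count, 5) from each colour.
Σ min(cᵢ, 5) = 5 + 5 + 5 + 5 + 5 + 5 + 5 + 5 = 40.
Draw number 40 + 1 = 41 must push one box to 6.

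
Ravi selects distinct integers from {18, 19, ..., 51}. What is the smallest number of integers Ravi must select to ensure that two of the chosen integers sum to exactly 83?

Two chosen integers sum to 83 exactly when both halves of some pair {x, 83−x} with 32 ≤ x ≤ 83−x ≤ 51 are chosen — 10 such pairs.
The remaining 14 elements (those with no distinct partner in range) can never complete a 83-sum, so the worst case takes all of them and one from each pair: 14 + 10 = 24.
The 25th integer has to be the second member of some pair, so 24 + 1 = 25.

25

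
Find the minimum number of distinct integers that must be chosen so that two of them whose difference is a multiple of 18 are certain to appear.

19

Integers whose pairwise differences are multiples of 18 are exactly those sharing a remainder mod 18. By pigeonhole, the 18 residue classes mod 18 are the pigeonholes.
With 18 integers one could put 1 in each residue class and have no class reach 2.
The 19th integer pushes some class to 2, so 18·1 + 1 = 19.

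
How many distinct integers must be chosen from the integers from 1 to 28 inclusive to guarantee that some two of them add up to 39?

A set avoiding the sum 39 can contain at most one of each pair {x, 39−x}, plus the 10 elements whose complement lies outside the range.
The integers 1, …, 19 (19 of them) are such a set: any two sum to at least 1+2 = 3 and at most 18+19 = 37 < 39.
By the pigeonhole principle, any 20th integer completes one of the 9 pairs, so 20 choices force a sum of 39.

20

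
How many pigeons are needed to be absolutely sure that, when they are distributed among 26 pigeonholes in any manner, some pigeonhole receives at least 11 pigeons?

With 260 pigeons one could put exactly 10 in each of the 26 pigeonholes, and no pigeonhole would reach 11.
One more pigeon must land in a pigeonhole that already has 10, giving it 11.
So 26 × 10 + 1 = 261 pigeons are required.

261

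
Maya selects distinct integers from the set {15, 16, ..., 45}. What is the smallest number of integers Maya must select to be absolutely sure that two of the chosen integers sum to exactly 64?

Group the elements by complementary pair {x, 64−x}: {19,45}, {20,44}, {21,43}, …, giving 13 two-element pairs, the single value 32 (it cannot pair with itself since the integers are distinct), and 4 integers whose partner 64−x falls outside [15,45].
Pigeonhole: treating each of those 18 groups as a pigeonhole, one can pick one integer per group — 18 integers — with no two summing to 64.
The 19th integer lands in an occupied pair, forcing a sum of 64.

19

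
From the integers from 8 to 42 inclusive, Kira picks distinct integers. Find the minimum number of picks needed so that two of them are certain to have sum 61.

24

Group the elements by complementary pair {x, 61−x}: {19,42}, {20,41}, {21,40}, …, giving 12 two-element pairs and 11 integers whose partner 61−x falls outside [8,42].
By the pigeonhole principle, treating each of those 23 groups as a pigeonhole, one can pick one integer per group — 23 integers — with no two summing to 61.
The 24th integer lands in an occupied pair, forcing a sum of 61.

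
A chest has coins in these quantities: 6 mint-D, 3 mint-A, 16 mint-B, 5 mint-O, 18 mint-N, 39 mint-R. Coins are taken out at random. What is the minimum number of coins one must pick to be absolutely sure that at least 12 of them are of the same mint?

48

By the pigeonhole principle, put each drawn coin into a box by mint. The largest draw with every box below 12 takes min(count, 11) from each mint; mints with fewer than 11 contribute all they have.
Σ min(cᵢ, 11) = 6 + 3 + 11 + 5 + 11 + 11 = 47.
Draw number 47 + 1 = 48 must push one box to 12.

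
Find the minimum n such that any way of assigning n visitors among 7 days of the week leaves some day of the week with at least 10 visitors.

With 63 visitors one could put exactly 9 in each of the 7 days of the week, and no day of the week would reach 10.
By the pigeonhole principle, one more visitor must land in a day of the week that already has 9, giving it 10.
So 7 × 9 + 1 = 64 visitors are required.

64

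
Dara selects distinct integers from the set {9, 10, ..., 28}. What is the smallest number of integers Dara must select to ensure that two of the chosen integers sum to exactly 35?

Group the elements by complementary pair {x, 35−x}: {9,26}, {10,25}, {11,24}, …, giving 9 two-element pairs and 2 integers whose partner 35−x falls outside [9,28].
Treating each of those 11 groups as a pigeonhole, one can pick one integer per group — 11 integers — with no two summing to 35.
The 12th integer lands in an occupied pair, forcing a sum of 35.

12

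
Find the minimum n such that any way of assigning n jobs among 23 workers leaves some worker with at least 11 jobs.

With 230 jobs one could put exactly 10 in each of the 23 workers, and no worker would reach 11.
One more job must land in a worker that already has 10, giving it 11.
So 23 × 10 + 1 = 231 jobs are required.

231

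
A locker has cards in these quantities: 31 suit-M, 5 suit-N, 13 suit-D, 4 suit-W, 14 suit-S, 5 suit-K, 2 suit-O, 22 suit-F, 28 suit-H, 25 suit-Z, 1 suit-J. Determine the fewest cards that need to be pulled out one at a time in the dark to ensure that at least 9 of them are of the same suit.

An adversary could hand out at most 8 cards per suit (5 suits run out sooner): 8 + 5 + 8 + 4 + 8 + 5 + 2 + 8 + 8 + 8 + 1 = 65 cards and still no suit has 9.
One more card lands in a suit already at 8, so 66 draws are enough and 65 are not.

66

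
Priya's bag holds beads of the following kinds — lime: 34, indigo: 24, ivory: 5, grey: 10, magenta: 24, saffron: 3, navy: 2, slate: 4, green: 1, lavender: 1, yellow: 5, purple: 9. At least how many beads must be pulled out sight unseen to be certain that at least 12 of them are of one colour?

An adversary could hand out at most 11 beads per colour (9 colours run out sooner): 11 + 11 + 5 + 10 + 11 + 3 + 2 + 4 + 1 + 1 + 5 + 9 = 73 beads and still no colour has 12.
By the pigeonhole principle, one more bead lands in a colour already at 11, so 74 draws are enough and 73 are not.

74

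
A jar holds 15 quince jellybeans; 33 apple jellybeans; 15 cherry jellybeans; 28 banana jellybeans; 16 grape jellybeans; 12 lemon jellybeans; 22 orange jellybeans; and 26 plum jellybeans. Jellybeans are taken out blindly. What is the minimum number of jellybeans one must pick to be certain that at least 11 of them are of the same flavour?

81

Put each drawn jellybean into a box by flavour. The largest draw with every box below 11 takes min(count, 10) from each flavour.
Σ min(cᵢ, 10) = 10 + 10 + 10 + 10 + 10 + 10 + 10 + 10 = 80.
Draw number 80 + 1 = 81 must push one box to 11.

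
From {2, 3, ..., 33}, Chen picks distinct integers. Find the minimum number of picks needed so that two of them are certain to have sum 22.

A set avoiding the sum 22 can contain at most one of each pair {x, 22−x}, plus the 14 elements whose complement lies outside the range or equal to its own complement.
The integers 11, …, 33 (23 of them) are such a set: any two sum to at least 11+12 = 23 > 22.
Any 24th integer completes one of the 9 pairs, so 24 choices force a sum of 22.

24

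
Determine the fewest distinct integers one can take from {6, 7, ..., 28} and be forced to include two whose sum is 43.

17

Group the elements by complementary pair {x, 43−x}: {15,28}, {16,27}, {17,26}, …, giving 7 two-element pairs and 9 integers whose partner 43−x falls outside [6,28].
Treating each of those 16 groups as a pigeonhole, one can pick one integer per group — 16 integers — with no two summing to 43.
The 17th integer lands in an occupied pair, forcing a sum of 43.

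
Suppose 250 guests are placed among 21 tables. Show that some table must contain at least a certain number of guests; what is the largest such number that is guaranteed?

By pigeonhole, the 21 tables are the holes and the 250 guests are the pigeons.
If every table held at most 11 guests, the total would be at most 21 × 11 = 231, which is less than 250.
So some table holds at least ⌈250/21⌉ = 12 guests.

12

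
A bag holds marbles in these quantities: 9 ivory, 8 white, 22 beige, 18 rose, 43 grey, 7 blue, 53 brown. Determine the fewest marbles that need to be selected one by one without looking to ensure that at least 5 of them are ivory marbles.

In the worst case for collecting ivory marbles, every non-ivory marble comes out first.
There are 8 + 22 + 18 + 43 + 7 + 53 = 151 non-ivory marbles altogether.
After those, each further marble must be ivory, so 151 + 5 = 156 draws guarantee 5 ivory marbles.

156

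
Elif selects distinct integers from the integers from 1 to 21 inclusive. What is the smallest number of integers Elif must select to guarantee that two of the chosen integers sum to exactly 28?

15

Group the elements by complementary pair {x, 28−x}: {7,21}, {8,20}, {9,19}, …, giving 7 two-element pairs; the single value 14 (it cannot pair with itself since the integers are distinct); and 6 integers whose partner 28−x falls outside [1,21].
By the pigeonhole principle, treating each of those 14 groups as a pigeonhole, one can pick one integer per group — 14 integers — with no two summing to 28.
The 15th integer lands in an occupied pair, forcing a sum of 28.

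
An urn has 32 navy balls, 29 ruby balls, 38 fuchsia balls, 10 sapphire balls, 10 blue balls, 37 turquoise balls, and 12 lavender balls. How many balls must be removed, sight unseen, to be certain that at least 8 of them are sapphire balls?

166

In the worst case for collecting sapphire balls, every non-sapphire ball comes out first.
There are 32 + 29 + 38 + 10 + 37 + 12 = 158 non-sapphire balls altogether.
After those, each further ball must be sapphire, so 158 + 8 = 166 draws guarantee 8 sapphire balls.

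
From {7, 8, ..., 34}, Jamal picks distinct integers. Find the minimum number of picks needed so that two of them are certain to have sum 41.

Two chosen integers sum to 41 exactly when both halves of some pair {x, 41−x} with 7 ≤ x ≤ 41−x ≤ 34 are chosen — 14 such pairs.
Every element belongs to one of those pairs, so the worst case picks one from each: 14 integers.
The 15th integer has to be the second member of some pair, so 14 + 1 = 15.

15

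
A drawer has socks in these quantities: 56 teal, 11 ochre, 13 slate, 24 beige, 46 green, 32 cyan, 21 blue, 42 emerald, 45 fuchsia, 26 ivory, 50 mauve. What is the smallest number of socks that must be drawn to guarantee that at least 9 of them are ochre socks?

In the worst case for collecting ochre socks, every non-ochre sock comes out first.
There are 56 + 13 + 24 + 46 + 32 + 21 + 42 + 45 + 26 + 50 = 355 non-ochre socks altogether.
After those, each further sock must be ochre, so 355 + 9 = 364 draws guarantee 9 ochre socks.

364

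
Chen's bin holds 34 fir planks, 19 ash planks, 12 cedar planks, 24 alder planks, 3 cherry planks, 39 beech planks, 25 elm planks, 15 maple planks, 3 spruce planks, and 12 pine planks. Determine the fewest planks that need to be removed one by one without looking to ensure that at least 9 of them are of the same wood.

71

Pigeonhole: put each drawn plank into a box by wood. The largest draw with every box below 9 takes min(count, 8) from each wood; woods with fewer than 8 contribute all they have.
Σ min(cᵢ, 8) = 8 + 8 + 8 + 8 + 3 + 8 + 8 + 8 + 3 + 8 = 70.
Draw number 70 + 1 = 71 must push one box to 9.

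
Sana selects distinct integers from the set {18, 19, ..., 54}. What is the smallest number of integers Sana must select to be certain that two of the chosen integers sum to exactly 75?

21

Two chosen integers sum to 75 exactly when both halves of some pair {x, 75−x} with 21 ≤ x ≤ 75−x ≤ 54 are chosen — 17 such pairs.
The remaining 3 elements (those with no distinct partner in range) can never complete a 75-sum, so the worst case takes all of them and one from each pair: 3 + 17 = 20.
By pigeonhole, the 21st integer has to be the second member of some pair, so 20 + 1 = 21.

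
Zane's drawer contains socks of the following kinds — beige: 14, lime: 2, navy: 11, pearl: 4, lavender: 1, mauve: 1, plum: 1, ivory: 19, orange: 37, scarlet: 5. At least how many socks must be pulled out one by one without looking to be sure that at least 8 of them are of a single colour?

43

By pigeonhole, the 10 colours are the holes; the socks drawn are the pigeons.
To avoid 8 of any one colour, the worst case takes at most 7 of each colour, or every sock of a colour that has fewer than 7.
That gives 7 + 2 + 7 + 4 + 1 + 1 + 1 + 7 + 7 + 5 = 42 socks with no colour reaching 8.
The next sock forces some colour to 8, so 42 + 1 = 43.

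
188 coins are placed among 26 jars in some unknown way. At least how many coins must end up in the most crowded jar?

Pigeonhole: the 26 jars are the holes and the 188 coins are the pigeons.
If every jar held at most 7 coins, the total would be at most 26 × 7 = 182, which is less than 188.
So some jar holds at least ⌈188/26⌉ = 8 coins.

8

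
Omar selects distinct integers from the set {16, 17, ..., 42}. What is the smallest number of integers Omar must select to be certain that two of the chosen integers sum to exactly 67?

19

Two chosen integers sum to 67 exactly when both halves of some pair {x, 67−x} with 25 ≤ x ≤ 67−x ≤ 42 are chosen — 9 such pairs.
The remaining 9 elements (those with no distinct partner in range) can never complete a 67-sum, so the worst case takes all of them and one from each pair: 9 + 9 = 18.
The 19th integer has to be the second member of some pair, so 18 + 1 = 19.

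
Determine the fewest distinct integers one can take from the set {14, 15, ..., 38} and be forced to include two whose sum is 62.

Two chosen integers sum to 62 exactly when both halves of some pair {x, 62−x} with 24 ≤ x ≤ 62−x ≤ 38 are chosen — 7 such pairs.
The remaining 11 elements (those with no distinct partner in range) can never complete a 62-sum, so the worst case takes all of them and one from each pair: 11 + 7 = 18.
By pigeonhole, the 19th integer has to be the second member of some pair, so 18 + 1 = 19.

19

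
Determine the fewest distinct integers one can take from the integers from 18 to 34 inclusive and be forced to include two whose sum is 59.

Two chosen integers sum to 59 exactly when both halves of some pair {x, 59−x} with 25 ≤ x ≤ 59−x ≤ 34 are chosen — 5 such pairs.
The remaining 7 elements (those with no distinct partner in range) can never complete a 59-sum, so the worst case takes all of them and one from each pair: 7 + 5 = 12.
The 13th integer has to be the second member of some pair, so 12 + 1 = 13.

13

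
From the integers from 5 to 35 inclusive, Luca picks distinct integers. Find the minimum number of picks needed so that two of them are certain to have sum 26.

Two chosen integers sum to 26 exactly when both halves of some pair {x, 26−x} with 5 ≤ x ≤ 26−x ≤ 21 are chosen — 8 such pairs.
The remaining 15 elements (those with no distinct partner in range) can never complete a 26-sum, so the worst case takes all of them and one from each pair: 15 + 8 = 23.
By the pigeonhole principle, the 24th integer has to be the second member of some pair, so 23 + 1 = 24.

24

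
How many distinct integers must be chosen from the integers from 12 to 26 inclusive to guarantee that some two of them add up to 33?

11

Group the elements by complementary pair {x, 33−x}: {12,21}, {13,20}, {14,19}, …, giving 5 two-element pairs and 5 integers whose partner 33−x falls outside [12,26].
Treating each of those 10 groups as a pigeonhole, one can pick one integer per group — 10 integers — with no two summing to 33.
The 11th integer lands in an occupied pair, forcing a sum of 33.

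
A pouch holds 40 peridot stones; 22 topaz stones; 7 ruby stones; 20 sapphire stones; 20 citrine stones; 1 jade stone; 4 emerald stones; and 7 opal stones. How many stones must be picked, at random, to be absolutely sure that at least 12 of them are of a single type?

An adversary could hand out at most 11 stones per type (4 types run out sooner): 11 + 11 + 7 + 11 + 11 + 1 + 4 + 7 = 63 stones and still no type has 12.
By the pigeonhole principle, one more stone lands in a type already at 11, so 64 draws are enough and 63 are not.

64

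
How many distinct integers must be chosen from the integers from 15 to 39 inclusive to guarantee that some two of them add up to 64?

Group the elements by complementary pair {x, 64−x}: {25,39}, {26,38}, {27,37}, …, giving 7 two-element pairs, the single value 32 (it cannot pair with itself since the integers are distinct), and 10 integers whose partner 64−x falls outside [15,39].
Pigeonhole: treating each of those 18 groups as a pigeonhole, one can pick one integer per group — 18 integers — with no two summing to 64.
The 19th integer lands in an occupied pair, forcing a sum of 64.

19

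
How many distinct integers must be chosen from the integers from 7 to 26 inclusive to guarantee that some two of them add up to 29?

A set avoiding the sum 29 can contain at most one of each pair {x, 29−x}, plus the 4 elements whose complement lies outside the range.
The integers 15, …, 26 (12 of them) are such a set: any two sum to at least 15+16 = 31 > 29.
By the pigeonhole principle, any 13th integer completes one of the 8 pairs, so 13 choices force a sum of 29.

13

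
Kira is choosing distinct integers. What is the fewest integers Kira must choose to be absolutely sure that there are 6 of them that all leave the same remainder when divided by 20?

101

By pigeonhole, the 20 residue classes mod 20 are the pigeonholes.
With 100 integers one could put 5 in each residue class and have no class reach 6.
The 101st integer pushes some class to 6, so 20·5 + 1 = 101.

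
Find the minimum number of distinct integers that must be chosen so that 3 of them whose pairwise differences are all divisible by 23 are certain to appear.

47

Integers whose pairwise differences are multiples of 23 are exactly those sharing a remainder mod 23. The 23 residue classes mod 23 are the pigeonholes.
With 46 integers one could put 2 in each residue class and have no class reach 3.
The 47th integer pushes some class to 3, so 23·2 + 1 = 47.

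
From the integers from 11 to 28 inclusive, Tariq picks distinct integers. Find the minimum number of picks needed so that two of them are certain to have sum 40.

11

Two chosen integers sum to 40 exactly when both halves of some pair {x, 40−x} with 12 ≤ x ≤ 40−x ≤ 28 are chosen — 8 such pairs.
The remaining 2 elements (those with no distinct partner in range) can never complete a 40-sum, so the worst case takes all of them and one from each pair: 2 + 8 = 10.
By pigeonhole, the 11th integer has to be the second member of some pair, so 10 + 1 = 11.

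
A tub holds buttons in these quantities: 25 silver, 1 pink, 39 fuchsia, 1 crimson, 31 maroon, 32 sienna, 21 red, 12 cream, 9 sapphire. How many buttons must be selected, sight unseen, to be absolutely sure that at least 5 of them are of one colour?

31

By pigeonhole, the 9 colours are the holes; the buttons drawn are the pigeons.
To avoid 5 of any one colour, the worst case takes at most 4 of each colour, or every button of a colour that has fewer than 4.
That gives 4 + 1 + 4 + 1 + 4 + 4 + 4 + 4 + 4 = 30 buttons with no colour reaching 5.
The next button forces some colour to 5, so 30 + 1 = 31.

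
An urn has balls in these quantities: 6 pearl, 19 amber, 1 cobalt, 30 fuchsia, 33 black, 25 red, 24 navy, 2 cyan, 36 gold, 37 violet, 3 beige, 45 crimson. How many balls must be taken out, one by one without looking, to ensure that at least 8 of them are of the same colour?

69

By the pigeonhole principle, the 12 colours are the holes; the balls drawn are the pigeons.
To avoid 8 of any one colour, the worst case takes at most 7 of each colour, or every ball of a colour that has fewer than 7.
That gives 6 + 7 + 1 + 7 + 7 + 7 + 7 + 2 + 7 + 7 + 3 + 7 = 68 balls with no colour reaching 8.
The next ball forces some colour to 8, so 68 + 1 = 69.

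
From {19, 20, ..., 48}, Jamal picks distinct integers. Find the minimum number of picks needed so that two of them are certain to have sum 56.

22

A set avoiding the sum 56 can contain at most one of each pair {x, 56−x}, plus the 12 elements whose complement lies outside the range or equal to its own complement.
The integers 28, …, 48 (21 of them) are such a set: any two sum to at least 28+29 = 57 > 56.
By pigeonhole, any 22nd integer completes one of the 9 pairs, so 22 choices force a sum of 56.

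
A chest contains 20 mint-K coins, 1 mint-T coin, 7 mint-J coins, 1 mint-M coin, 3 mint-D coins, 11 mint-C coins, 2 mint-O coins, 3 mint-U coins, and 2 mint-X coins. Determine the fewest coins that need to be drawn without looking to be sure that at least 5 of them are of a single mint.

By the pigeonhole principle, the 9 mints are the holes; the coins drawn are the pigeons.
To avoid 5 of any one mint, the worst case takes at most 4 of each mint, or every coin of a mint that has fewer than 4.
That gives 4 + 1 + 4 + 1 + 3 + 4 + 2 + 3 + 2 = 24 coins with no mint reaching 5.
The next coin forces some mint to 5, so 24 + 1 = 25.

25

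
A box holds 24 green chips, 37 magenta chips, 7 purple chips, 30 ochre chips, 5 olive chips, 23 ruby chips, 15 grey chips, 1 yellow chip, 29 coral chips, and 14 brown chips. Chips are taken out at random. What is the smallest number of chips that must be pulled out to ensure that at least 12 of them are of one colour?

The 10 colours are the holes; the chips drawn are the pigeons.
To avoid 12 of any one colour, the worst case takes at most 11 of each colour, or every chip of a colour that has fewer than 11.
That gives 11 + 11 + 7 + 11 + 5 + 11 + 11 + 1 + 11 + 11 = 90 chips with no colour reaching 12.
The next chip forces some colour to 12, so 90 + 1 = 91.

91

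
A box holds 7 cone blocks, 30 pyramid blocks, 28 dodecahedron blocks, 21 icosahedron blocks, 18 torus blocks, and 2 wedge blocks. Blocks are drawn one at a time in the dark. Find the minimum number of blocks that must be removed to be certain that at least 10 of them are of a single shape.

The 6 shapes are the holes; the blocks drawn are the pigeons.
To avoid 10 of any one shape, the worst case takes at most 9 of each shape, or every block of a shape that has fewer than 9.
That gives 7 + 9 + 9 + 9 + 9 + 2 = 45 blocks with no shape reaching 10.
The next block forces some shape to 10, so 45 + 1 = 46.

46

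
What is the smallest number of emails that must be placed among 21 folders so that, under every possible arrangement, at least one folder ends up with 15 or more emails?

295

With 294 emails one could put exactly 14 in each of the 21 folders, and no folder would reach 15.
One more email must land in a folder that already has 14, giving it 15.
So 21 × 14 + 1 = 295 emails are required.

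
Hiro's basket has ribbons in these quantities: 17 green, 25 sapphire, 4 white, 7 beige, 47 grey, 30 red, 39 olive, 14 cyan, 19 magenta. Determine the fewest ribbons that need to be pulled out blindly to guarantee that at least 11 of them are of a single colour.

82

By pigeonhole, put each drawn ribbon into a box by colour. The largest draw with every box below 11 takes min(count, 10) from each colour; colours with fewer than 10 contribute all they have.
Σ min(cᵢ, 10) = 10 + 10 + 4 + 7 + 10 + 10 + 10 + 10 + 10 = 81.
Draw number 81 + 1 = 82 must push one box to 11.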